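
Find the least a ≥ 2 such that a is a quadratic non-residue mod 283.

(2/283) = −1, so 2 is the smallest positive non-residue mod 283.

2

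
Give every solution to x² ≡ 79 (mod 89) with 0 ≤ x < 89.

41, 48

89 ≡ 1 (mod 4), so we find a root by search.
Trying successive values, 41² = 1681 ≡ 79 (mod 89). The other root is 89 − 41 = 48.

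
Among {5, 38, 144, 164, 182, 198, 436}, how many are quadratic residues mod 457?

3

(5/457) = -1 → non-residue.
(38/457) = +1 → QR.
(144/457) = +1 → QR.
(164/457) = -1 → non-residue.
(182/457) = -1 → non-residue.
(198/457) = -1 → non-residue.
(436/457) = +1 → QR.
Total quadratic residues among the 7: 3.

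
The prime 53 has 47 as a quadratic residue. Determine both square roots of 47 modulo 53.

10, 43

53 ≡ 1 (mod 4), so we find a root by search.
Trying successive values, 10² = 100 ≡ 47 (mod 53). The other root is 53 − 10 = 43.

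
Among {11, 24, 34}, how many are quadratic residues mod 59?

(11/59) = -1 → non-residue.
(24/59) = -1 → non-residue.
(34/59) = -1 → non-residue.
Total quadratic residues among the 3: 0.

0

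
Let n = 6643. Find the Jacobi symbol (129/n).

Reciprocity: 129 ≡ 1 and 6643 ≡ 3 (mod 4), so (129/6643) = +(6643/129).
Reduce top mod 129: now compute (64/129).
Pull out 2^6: since 129 ≡ 1 (mod 8), (2/129) = +1, so (2/129)^6 = +1.
Reached (1/129) = 1. Collecting the sign flips along the way, the symbol is +1.

1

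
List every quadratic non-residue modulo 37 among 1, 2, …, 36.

Square k = 1,…,18 (k and 37−k give the same square):
1²=1, 2²=4, 3²=9, 4²=16, 5²=25, 6²=36, 7²≡12, 8²≡27, 9²≡7, 10²≡26, 11²≡10, 12²≡33, 13²≡21, 14²≡11, 15²≡3, 16²≡34, 17²≡30, 18²≡28 (mod 37).
The residues are {1, 3, 4, 7, 9, 10, 11, 12, 16, 21, 25, 26, 27, 28, 30, 33, 34, 36}; the non-residues are the remaining 18 nonzero classes.

2,5,6,8,13,14,15,17,18,19,20,22,23,24,29,31,32,35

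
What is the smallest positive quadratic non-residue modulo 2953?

(2/2953) = +1, so 2 is a residue.
(3/2953) = +1, so 3 is a residue.
(4/2953) = +1, so 4 is a residue.
(5/2953) = −1, so 5 is the smallest positive non-residue mod 2953.

5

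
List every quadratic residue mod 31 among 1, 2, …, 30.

1 2 4 5 7 8 9 10 14 16 18 19 20 25 28

Square k = 1,…,15 (k and 31−k give the same square):
1²=1, 2²=4, 3²=9, 4²=16, 5²=25, 6²≡5, 7²≡18, 8²≡2, 9²≡19, 10²≡7, 11²≡28, 12²≡20, 13²≡14, 14²≡10, 15²≡8 (mod 31).
So the quadratic residues mod 31 are {1, 2, 4, 5, 7, 8, 9, 10, 14, 16, 18, 19, 20, 25, 28}.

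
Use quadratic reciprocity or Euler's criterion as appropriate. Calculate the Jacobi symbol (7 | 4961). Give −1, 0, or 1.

Reciprocity: 7 ≡ 3 and 4961 ≡ 1 (mod 4), so (7/4961) = +(4961/7).
Reduce top mod 7: now compute (5/7).
Reciprocity: 5 ≡ 1 and 7 ≡ 3 (mod 4), so (5/7) = +(7/5).
Reduce top mod 5: now compute (2/5).
Pull out 2: since 5 ≡ 5 (mod 8), (2/5) = -1.
Reached (1/5) = 1. Collecting the sign flips along the way, the symbol is -1.

-1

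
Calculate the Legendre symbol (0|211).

Top reduces to 0: gcd > 1, so the symbol is 0.

0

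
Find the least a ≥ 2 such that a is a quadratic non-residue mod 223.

(2/223) = +1, so 2 is a residue.
(3/223) = −1, so 3 is the smallest positive non-residue mod 223.

3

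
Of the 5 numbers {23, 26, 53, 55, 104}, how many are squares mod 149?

(23/149) = -1 → non-residue.
(26/149) = +1 → QR.
(53/149) = +1 → QR.
(55/149) = -1 → non-residue.
(104/149) = +1 → QR.
Total quadratic residues among the 5: 3.

3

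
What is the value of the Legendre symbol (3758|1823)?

1

First reduce: 3758 ≡ 112 (mod 1823).
Pull out 2^4: since 1823 ≡ 7 (mod 8), (2/1823) = +1, so (2/1823)^4 = +1.
Reciprocity: 7 ≡ 3 and 1823 ≡ 3 (mod 4), so (7/1823) = −(1823/7).
Reduce top mod 7: now compute (3/7).
Reciprocity: 3 ≡ 3 and 7 ≡ 3 (mod 4), so (3/7) = −(7/3).
Reduce top mod 3: now compute (1/3).
Reached (1/3) = 1. Collecting the sign flips along the way, the symbol is +1.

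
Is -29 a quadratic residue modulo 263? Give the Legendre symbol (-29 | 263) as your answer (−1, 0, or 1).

1

First reduce: -29 ≡ 234 (mod 263).
Pull out 2: since 263 ≡ 7 (mod 8), (2/263) = +1.
Reciprocity: 117 ≡ 1 and 263 ≡ 3 (mod 4), so (117/263) = +(263/117).
Reduce top mod 117: now compute (29/117).
Reciprocity: 29 ≡ 1 and 117 ≡ 1 (mod 4), so (29/117) = +(117/29).
Reduce top mod 29: now compute (1/29).
Reached (1/29) = 1. Collecting the sign flips along the way, the symbol is +1.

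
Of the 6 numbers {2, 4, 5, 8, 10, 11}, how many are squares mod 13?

2

(2/13) = -1 → non-residue.
(4/13) = +1 → QR.
(5/13) = -1 → non-residue.
(8/13) = -1 → non-residue.
(10/13) = +1 → QR.
(11/13) = -1 → non-residue.
Total quadratic residues among the 6: 2.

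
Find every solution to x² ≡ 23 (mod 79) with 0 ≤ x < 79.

24, 55

Since 79 ≡ 3 (mod 4), a square root of 23 is 23^((79+1)/4) = 23^20 mod 79.
Repeated squaring: 23^2≡55, 23^4≡23, 23^8≡55, 23^16≡23 (mod 79).
23^20 = 23^(16+4) ≡ 55 (mod 79).
Check: 55² = 3025 ≡ 23 (mod 79). The two roots are 24 and 55.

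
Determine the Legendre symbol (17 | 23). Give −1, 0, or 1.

Reciprocity: 17 ≡ 1 and 23 ≡ 3 (mod 4), so (17/23) = +(23/17).
Reduce top mod 17: now compute (6/17).
Pull out 2: since 17 ≡ 1 (mod 8), (2/17) = +1.
Reciprocity: 3 ≡ 3 and 17 ≡ 1 (mod 4), so (3/17) = +(17/3).
Reduce top mod 3: now compute (2/3).
Pull out 2: since 3 ≡ 3 (mod 8), (2/3) = -1.
Reached (1/3) = 1. Collecting the sign flips along the way, the symbol is -1.

-1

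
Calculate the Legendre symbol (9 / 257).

1

Euler's criterion: (9/257) ≡ 9^128 (mod 257).
9^2 ≡ 81 (mod 257)
9^4 ≡ 136 (mod 257)
9^8 ≡ 249 (mod 257)
9^16 ≡ 64 (mod 257)
9^32 ≡ 241 (mod 257)
9^64 ≡ 256 (mod 257)
9^128 ≡ 1 (mod 257)
9^128 = 9^(128) ≡ 1 (mod 257).
Result is 1, so (9/257) = 1.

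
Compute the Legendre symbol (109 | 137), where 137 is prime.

1

Euler's criterion: (109/137) ≡ 109^68 (mod 137).
109^2 ≡ 99 (mod 137)
109^4 ≡ 74 (mod 137)
109^8 ≡ 133 (mod 137)
109^16 ≡ 16 (mod 137)
109^32 ≡ 119 (mod 137)
109^64 ≡ 50 (mod 137)
109^68 = 109^(64+4) ≡ 1 (mod 137).
Result is 1, so (109/137) = 1.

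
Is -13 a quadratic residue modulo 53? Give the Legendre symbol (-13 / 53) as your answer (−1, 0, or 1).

1

First reduce: -13 ≡ 40 (mod 53).
Pull out 2^3: since 53 ≡ 5 (mod 8), (2/53) = -1, so (2/53)^3 = -1.
Reciprocity: 5 ≡ 1 and 53 ≡ 1 (mod 4), so (5/53) = +(53/5).
Reduce top mod 5: now compute (3/5).
Reciprocity: 3 ≡ 3 and 5 ≡ 1 (mod 4), so (3/5) = +(5/3).
Reduce top mod 3: now compute (2/3).
Pull out 2: since 3 ≡ 3 (mod 8), (2/3) = -1.
Reached (1/3) = 1. Collecting the sign flips along the way, the symbol is +1.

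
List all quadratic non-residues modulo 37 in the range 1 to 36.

Square k = 1,…,18 (k and 37−k give the same square):
1²=1, 2²=4, 3²=9, 4²=16, 5²=25, 6²=36, 7²≡12, 8²≡27, 9²≡7, 10²≡26, 11²≡10, 12²≡33, 13²≡21, 14²≡11, 15²≡3, 16²≡34, 17²≡30, 18²≡28 (mod 37).
The residues are {1, 3, 4, 7, 9, 10, 11, 12, 16, 21, 25, 26, 27, 28, 30, 33, 34, 36}; the non-residues are the remaining 18 nonzero classes.

2, 5, 6, 8, 13, 14, 15, 17, 18, 19, 20, 22, 23, 24, 29, 31, 32, 35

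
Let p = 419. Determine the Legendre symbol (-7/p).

First reduce: -7 ≡ 412 (mod 419).
Pull out 2^2: since 419 ≡ 3 (mod 8), (2/419) = -1, so (2/419)^2 = +1.
Reciprocity: 103 ≡ 3 and 419 ≡ 3 (mod 4), so (103/419) = −(419/103).
Reduce top mod 103: now compute (7/103).
Reciprocity: 7 ≡ 3 and 103 ≡ 3 (mod 4), so (7/103) = −(103/7).
Reduce top mod 7: now compute (5/7).
Reciprocity: 5 ≡ 1 and 7 ≡ 3 (mod 4), so (5/7) = +(7/5).
Reduce top mod 5: now compute (2/5).
Pull out 2: since 5 ≡ 5 (mod 8), (2/5) = -1.
Reached (1/5) = 1. Collecting the sign flips along the way, the symbol is -1.

-1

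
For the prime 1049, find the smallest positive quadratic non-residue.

3

(2/1049) = +1, so 2 is a residue.
(3/1049) = −1, so 3 is the smallest positive non-residue mod 1049.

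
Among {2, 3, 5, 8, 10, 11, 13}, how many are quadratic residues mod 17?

3

(2/17) = +1 → QR.
(3/17) = -1 → non-residue.
(5/17) = -1 → non-residue.
(8/17) = +1 → QR.
(10/17) = -1 → non-residue.
(11/17) = -1 → non-residue.
(13/17) = +1 → QR.
Total quadratic residues among the 7: 3.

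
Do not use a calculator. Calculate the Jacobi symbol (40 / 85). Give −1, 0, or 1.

Pull out 2^3: since 85 ≡ 5 (mod 8), (2/85) = -1, so (2/85)^3 = -1.
Reciprocity: 5 ≡ 1 and 85 ≡ 1 (mod 4), so (5/85) = +(85/5).
Reduce top mod 5: now compute (0/5).
Top reduces to 0: gcd > 1, so the symbol is 0.

0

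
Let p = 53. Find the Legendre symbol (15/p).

1

Reciprocity: 15 ≡ 3 and 53 ≡ 1 (mod 4), so (15/53) = +(53/15).
Reduce top mod 15: now compute (8/15).
Pull out 2^3: since 15 ≡ 7 (mod 8), (2/15) = +1, so (2/15)^3 = +1.
Reached (1/15) = 1. Collecting the sign flips along the way, the symbol is +1.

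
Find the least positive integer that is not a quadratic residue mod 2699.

2

(2/2699) = −1, so 2 is the smallest positive non-residue mod 2699.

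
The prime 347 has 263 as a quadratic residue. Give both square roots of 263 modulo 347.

144, 203

Since 347 ≡ 3 (mod 4), a square root of 263 is 263^((347+1)/4) = 263^87 mod 347.
Repeated squaring: 263^2≡116, 263^4≡270, 263^8≡30, 263^16≡206, 263^32≡102, 263^64≡341 (mod 347).
263^87 = 263^(64+16+4+2+1) ≡ 144 (mod 347).
Check: 144² = 20736 ≡ 263 (mod 347). The two roots are 144 and 203.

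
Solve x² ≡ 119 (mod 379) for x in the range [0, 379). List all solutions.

Since 379 ≡ 3 (mod 4), a square root of 119 is 119^((379+1)/4) = 119^95 mod 379.
Repeated squaring: 119^2≡138, 119^4≡94, 119^8≡119, 119^16≡138, 119^32≡94, 119^64≡119 (mod 379).
119^95 = 119^(64+16+8+4+2+1) ≡ 94 (mod 379).
Check: 94² = 8836 ≡ 119 (mod 379). The two roots are 94 and 285.

94, 285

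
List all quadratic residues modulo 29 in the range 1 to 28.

1 4 5 6 7 9 13 16 20 22 23 24 25 28

Square k = 1,…,14 (k and 29−k give the same square):
1²=1, 2²=4, 3²=9, 4²=16, 5²=25, 6²≡7, 7²≡20, 8²≡6, 9²≡23, 10²≡13, 11²≡5, 12²≡28, 13²≡24, 14²≡22 (mod 29).
So the quadratic residues mod 29 are {1, 4, 5, 6, 7, 9, 13, 16, 20, 22, 23, 24, 25, 28}.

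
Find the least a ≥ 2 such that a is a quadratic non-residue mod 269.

(2/269) = −1, so 2 is the smallest positive non-residue mod 269.

2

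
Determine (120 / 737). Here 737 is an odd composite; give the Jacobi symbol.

1

Pull out 2^3: since 737 ≡ 1 (mod 8), (2/737) = +1, so (2/737)^3 = +1.
Reciprocity: 15 ≡ 3 and 737 ≡ 1 (mod 4), so (15/737) = +(737/15).
Reduce top mod 15: now compute (2/15).
Pull out 2: since 15 ≡ 7 (mod 8), (2/15) = +1.
Reached (1/15) = 1. Collecting the sign flips along the way, the symbol is +1.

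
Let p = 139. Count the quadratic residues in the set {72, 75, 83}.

1

(72/139) = -1 → non-residue.
(75/139) = -1 → non-residue.
(83/139) = +1 → QR.
Total quadratic residues among the 3: 1.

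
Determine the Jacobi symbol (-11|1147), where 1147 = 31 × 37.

1

First reduce: -11 ≡ 1136 (mod 1147).
Pull out 2^4: since 1147 ≡ 3 (mod 8), (2/1147) = -1, so (2/1147)^4 = +1.
Reciprocity: 71 ≡ 3 and 1147 ≡ 3 (mod 4), so (71/1147) = −(1147/71).
Reduce top mod 71: now compute (11/71).
Reciprocity: 11 ≡ 3 and 71 ≡ 3 (mod 4), so (11/71) = −(71/11).
Reduce top mod 11: now compute (5/11).
Reciprocity: 5 ≡ 1 and 11 ≡ 3 (mod 4), so (5/11) = +(11/5).
Reduce top mod 5: now compute (1/5).
Reached (1/5) = 1. Collecting the sign flips along the way, the symbol is +1.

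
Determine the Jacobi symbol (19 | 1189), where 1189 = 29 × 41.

1

Reciprocity: 19 ≡ 3 and 1189 ≡ 1 (mod 4), so (19/1189) = +(1189/19).
Reduce top mod 19: now compute (11/19).
Reciprocity: 11 ≡ 3 and 19 ≡ 3 (mod 4), so (11/19) = −(19/11).
Reduce top mod 11: now compute (8/11).
Pull out 2^3: since 11 ≡ 3 (mod 8), (2/11) = -1, so (2/11)^3 = -1.
Reached (1/11) = 1. Collecting the sign flips along the way, the symbol is +1.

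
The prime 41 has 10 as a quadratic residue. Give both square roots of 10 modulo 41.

16, 25

41 ≡ 1 (mod 4), so we find a root by search.
Trying successive values, 16² = 256 ≡ 10 (mod 41). The other root is 41 − 16 = 25.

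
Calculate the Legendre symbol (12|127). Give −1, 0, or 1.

-1

Pull out 2^2: since 127 ≡ 7 (mod 8), (2/127) = +1, so (2/127)^2 = +1.
Reciprocity: 3 ≡ 3 and 127 ≡ 3 (mod 4), so (3/127) = −(127/3).
Reduce top mod 3: now compute (1/3).
Reached (1/3) = 1. Collecting the sign flips along the way, the symbol is -1.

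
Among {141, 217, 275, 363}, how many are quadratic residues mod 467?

(141/467) = +1 → QR.
(217/467) = -1 → non-residue.
(275/467) = -1 → non-residue.
(363/467) = +1 → QR.
Total quadratic residues among the 4: 2.

2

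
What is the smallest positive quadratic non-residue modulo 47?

5

(2/47) = +1, so 2 is a residue.
(3/47) = +1, so 3 is a residue.
(4/47) = +1, so 4 is a residue.
(5/47) = −1, so 5 is the smallest positive non-residue mod 47.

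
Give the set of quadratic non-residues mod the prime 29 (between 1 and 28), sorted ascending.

2 3 8 10 11 12 14 15 17 18 19 21 26 27

Square k = 1,…,14 (k and 29−k give the same square):
1²=1, 2²=4, 3²=9, 4²=16, 5²=25, 6²≡7, 7²≡20, 8²≡6, 9²≡23, 10²≡13, 11²≡5, 12²≡28, 13²≡24, 14²≡22 (mod 29).
The residues are {1, 4, 5, 6, 7, 9, 13, 16, 20, 22, 23, 24, 25, 28}; the non-residues are the remaining 14 nonzero classes.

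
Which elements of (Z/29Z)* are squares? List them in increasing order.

1,4,5,6,7,9,13,16,20,22,23,24,25,28

Square k = 1,…,14 (k and 29−k give the same square):
1²=1, 2²=4, 3²=9, 4²=16, 5²=25, 6²≡7, 7²≡20, 8²≡6, 9²≡23, 10²≡13, 11²≡5, 12²≡28, 13²≡24, 14²≡22 (mod 29).
So the quadratic residues mod 29 are {1, 4, 5, 6, 7, 9, 13, 16, 20, 22, 23, 24, 25, 28}.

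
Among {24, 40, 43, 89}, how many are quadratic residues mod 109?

(24/109) = -1 → non-residue.
(40/109) = -1 → non-residue.
(43/109) = +1 → QR.
(89/109) = +1 → QR.
Total quadratic residues among the 4: 2.

2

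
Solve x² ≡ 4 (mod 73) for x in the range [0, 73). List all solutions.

2, 71

73 ≡ 1 (mod 4), so we find a root by search.
Trying successive values, 2² = 4 ≡ 4 (mod 73). The other root is 73 − 2 = 71.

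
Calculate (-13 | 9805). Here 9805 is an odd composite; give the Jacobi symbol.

1

First reduce: -13 ≡ 9792 (mod 9805).
Pull out 2^6: since 9805 ≡ 5 (mod 8), (2/9805) = -1, so (2/9805)^6 = +1.
Reciprocity: 153 ≡ 1 and 9805 ≡ 1 (mod 4), so (153/9805) = +(9805/153).
Reduce top mod 153: now compute (13/153).
Reciprocity: 13 ≡ 1 and 153 ≡ 1 (mod 4), so (13/153) = +(153/13).
Reduce top mod 13: now compute (10/13).
Pull out 2: since 13 ≡ 5 (mod 8), (2/13) = -1.
Reciprocity: 5 ≡ 1 and 13 ≡ 1 (mod 4), so (5/13) = +(13/5).
Reduce top mod 5: now compute (3/5).
Reciprocity: 3 ≡ 3 and 5 ≡ 1 (mod 4), so (3/5) = +(5/3).
Reduce top mod 3: now compute (2/3).
Pull out 2: since 3 ≡ 3 (mod 8), (2/3) = -1.
Reached (1/3) = 1. Collecting the sign flips along the way, the symbol is +1.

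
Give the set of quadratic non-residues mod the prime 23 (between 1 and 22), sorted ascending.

5 7 10 11 14 15 17 19 20 21 22

Square k = 1,…,11 (k and 23−k give the same square):
1²=1, 2²=4, 3²=9, 4²=16, 5²≡2, 6²≡13, 7²≡3, 8²≡18, 9²≡12, 10²≡8, 11²≡6 (mod 23).
The residues are {1, 2, 3, 4, 6, 8, 9, 12, 13, 16, 18}; the non-residues are the remaining 11 nonzero classes.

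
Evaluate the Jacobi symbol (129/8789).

-1

Reciprocity: 129 ≡ 1 and 8789 ≡ 1 (mod 4), so (129/8789) = +(8789/129).
Reduce top mod 129: now compute (17/129).
Reciprocity: 17 ≡ 1 and 129 ≡ 1 (mod 4), so (17/129) = +(129/17).
Reduce top mod 17: now compute (10/17).
Pull out 2: since 17 ≡ 1 (mod 8), (2/17) = +1.
Reciprocity: 5 ≡ 1 and 17 ≡ 1 (mod 4), so (5/17) = +(17/5).
Reduce top mod 5: now compute (2/5).
Pull out 2: since 5 ≡ 5 (mod 8), (2/5) = -1.
Reached (1/5) = 1. Collecting the sign flips along the way, the symbol is -1.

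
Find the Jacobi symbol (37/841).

Reciprocity: 37 ≡ 1 and 841 ≡ 1 (mod 4), so (37/841) = +(841/37).
Reduce top mod 37: now compute (27/37).
Reciprocity: 27 ≡ 3 and 37 ≡ 1 (mod 4), so (27/37) = +(37/27).
Reduce top mod 27: now compute (10/27).
Pull out 2: since 27 ≡ 3 (mod 8), (2/27) = -1.
Reciprocity: 5 ≡ 1 and 27 ≡ 3 (mod 4), so (5/27) = +(27/5).
Reduce top mod 5: now compute (2/5).
Pull out 2: since 5 ≡ 5 (mod 8), (2/5) = -1.
Reached (1/5) = 1. Collecting the sign flips along the way, the symbol is +1.

1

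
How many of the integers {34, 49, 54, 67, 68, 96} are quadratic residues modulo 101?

(34/101) = -1 → non-residue.
(49/101) = +1 → QR.
(54/101) = +1 → QR.
(67/101) = -1 → non-residue.
(68/101) = +1 → QR.
(96/101) = +1 → QR.
Total quadratic residues among the 6: 4.

4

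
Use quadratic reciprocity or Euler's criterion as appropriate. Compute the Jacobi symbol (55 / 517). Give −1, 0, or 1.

Reciprocity: 55 ≡ 3 and 517 ≡ 1 (mod 4), so (55/517) = +(517/55).
Reduce top mod 55: now compute (22/55).
Pull out 2: since 55 ≡ 7 (mod 8), (2/55) = +1.
Reciprocity: 11 ≡ 3 and 55 ≡ 3 (mod 4), so (11/55) = −(55/11).
Reduce top mod 11: now compute (0/11).
Top reduces to 0: gcd > 1, so the symbol is 0.

0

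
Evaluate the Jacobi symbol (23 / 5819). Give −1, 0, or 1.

Reciprocity: 23 ≡ 3 and 5819 ≡ 3 (mod 4), so (23/5819) = −(5819/23).
Reduce top mod 23: now compute (0/23).
Top reduces to 0: gcd > 1, so the symbol is 0.

0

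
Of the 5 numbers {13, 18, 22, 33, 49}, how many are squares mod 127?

(13/127) = +1 → QR.
(18/127) = +1 → QR.
(22/127) = +1 → QR.
(33/127) = -1 → non-residue.
(49/127) = +1 → QR.
Total quadratic residues among the 5: 4.

4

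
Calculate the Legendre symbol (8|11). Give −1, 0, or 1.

Euler's criterion: (8/11) ≡ 8^5 (mod 11).
8^2 ≡ 9 (mod 11)
8^4 ≡ 4 (mod 11)
8^5 = 8^(4+1) ≡ 10 (mod 11).
Result is 10 ≡ −1, so (8/11) = −1.

-1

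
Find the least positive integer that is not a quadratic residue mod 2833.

(2/2833) = +1, so 2 is a residue.
(3/2833) = +1, so 3 is a residue.
(4/2833) = +1, so 4 is a residue.
(5/2833) = −1, so 5 is the smallest positive non-residue mod 2833.

5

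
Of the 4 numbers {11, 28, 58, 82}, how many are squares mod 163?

1

(11/163) = -1 → non-residue.
(28/163) = -1 → non-residue.
(58/163) = +1 → QR.
(82/163) = -1 → non-residue.
Total quadratic residues among the 4: 1.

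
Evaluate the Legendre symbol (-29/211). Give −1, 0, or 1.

First reduce: -29 ≡ 182 (mod 211).
Pull out 2: since 211 ≡ 3 (mod 8), (2/211) = -1.
Reciprocity: 91 ≡ 3 and 211 ≡ 3 (mod 4), so (91/211) = −(211/91).
Reduce top mod 91: now compute (29/91).
Reciprocity: 29 ≡ 1 and 91 ≡ 3 (mod 4), so (29/91) = +(91/29).
Reduce top mod 29: now compute (4/29).
Pull out 2^2: since 29 ≡ 5 (mod 8), (2/29) = -1, so (2/29)^2 = +1.
Reached (1/29) = 1. Collecting the sign flips along the way, the symbol is +1.

1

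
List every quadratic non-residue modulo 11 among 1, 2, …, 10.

2,6,7,8,10

Square k = 1,…,5 (k and 11−k give the same square):
1²=1, 2²=4, 3²=9, 4²≡5, 5²≡3 (mod 11).
The residues are {1, 3, 4, 5, 9}; the non-residues are the remaining 5 nonzero classes.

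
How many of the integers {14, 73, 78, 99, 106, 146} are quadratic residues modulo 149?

(14/149) = -1 → non-residue.
(73/149) = +1 → QR.
(78/149) = -1 → non-residue.
(99/149) = -1 → non-residue.
(106/149) = -1 → non-residue.
(146/149) = -1 → non-residue.
Total quadratic residues among the 6: 1.

1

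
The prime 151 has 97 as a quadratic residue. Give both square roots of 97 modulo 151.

Since 151 ≡ 3 (mod 4), a square root of 97 is 97^((151+1)/4) = 97^38 mod 151.
Repeated squaring: 97^2≡47, 97^4≡95, 97^8≡116, 97^16≡17, 97^32≡138 (mod 151).
97^38 = 97^(32+4+2) ≡ 90 (mod 151).
Check: 90² = 8100 ≡ 97 (mod 151). The two roots are 61 and 90.

61, 90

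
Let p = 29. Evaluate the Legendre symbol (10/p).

-1

Pull out 2: since 29 ≡ 5 (mod 8), (2/29) = -1.
Reciprocity: 5 ≡ 1 and 29 ≡ 1 (mod 4), so (5/29) = +(29/5).
Reduce top mod 5: now compute (4/5).
Pull out 2^2: since 5 ≡ 5 (mod 8), (2/5) = -1, so (2/5)^2 = +1.
Reached (1/5) = 1. Collecting the sign flips along the way, the symbol is -1.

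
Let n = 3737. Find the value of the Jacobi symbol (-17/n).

First reduce: -17 ≡ 3720 (mod 3737).
Pull out 2^3: since 3737 ≡ 1 (mod 8), (2/3737) = +1, so (2/3737)^3 = +1.
Reciprocity: 465 ≡ 1 and 3737 ≡ 1 (mod 4), so (465/3737) = +(3737/465).
Reduce top mod 465: now compute (17/465).
Reciprocity: 17 ≡ 1 and 465 ≡ 1 (mod 4), so (17/465) = +(465/17).
Reduce top mod 17: now compute (6/17).
Pull out 2: since 17 ≡ 1 (mod 8), (2/17) = +1.
Reciprocity: 3 ≡ 3 and 17 ≡ 1 (mod 4), so (3/17) = +(17/3).
Reduce top mod 3: now compute (2/3).
Pull out 2: since 3 ≡ 3 (mod 8), (2/3) = -1.
Reached (1/3) = 1. Collecting the sign flips along the way, the symbol is -1.

-1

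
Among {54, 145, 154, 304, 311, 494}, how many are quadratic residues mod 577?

3

(54/577) = +1 → QR.
(145/577) = +1 → QR.
(154/577) = -1 → non-residue.
(304/577) = +1 → QR.
(311/577) = -1 → non-residue.
(494/577) = -1 → non-residue.
Total quadratic residues among the 6: 3.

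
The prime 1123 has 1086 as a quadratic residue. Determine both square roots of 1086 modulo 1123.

Since 1123 ≡ 3 (mod 4), a square root of 1086 is 1086^((1123+1)/4) = 1086^281 mod 1123.
Repeated squaring: 1086^2≡246, 1086^4≡997, 1086^8≡154, 1086^16≡133, 1086^32≡844, 1086^64≡354, 1086^128≡663, 1086^256≡476 (mod 1123).
1086^281 = 1086^(256+16+8+1) ≡ 1076 (mod 1123).
Check: 1076² = 1157776 ≡ 1086 (mod 1123). The two roots are 47 and 1076.

47, 1076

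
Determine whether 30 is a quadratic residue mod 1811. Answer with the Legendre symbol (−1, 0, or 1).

-1

Pull out 2: since 1811 ≡ 3 (mod 8), (2/1811) = -1.
Reciprocity: 15 ≡ 3 and 1811 ≡ 3 (mod 4), so (15/1811) = −(1811/15).
Reduce top mod 15: now compute (11/15).
Reciprocity: 11 ≡ 3 and 15 ≡ 3 (mod 4), so (11/15) = −(15/11).
Reduce top mod 11: now compute (4/11).
Pull out 2^2: since 11 ≡ 3 (mod 8), (2/11) = -1, so (2/11)^2 = +1.
Reached (1/11) = 1. Collecting the sign flips along the way, the symbol is -1.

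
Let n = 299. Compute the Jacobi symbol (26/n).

0

Pull out 2: since 299 ≡ 3 (mod 8), (2/299) = -1.
Reciprocity: 13 ≡ 1 and 299 ≡ 3 (mod 4), so (13/299) = +(299/13).
Reduce top mod 13: now compute (0/13).
Top reduces to 0: gcd > 1, so the symbol is 0.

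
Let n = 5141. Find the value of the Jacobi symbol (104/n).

1

Pull out 2^3: since 5141 ≡ 5 (mod 8), (2/5141) = -1, so (2/5141)^3 = -1.
Reciprocity: 13 ≡ 1 and 5141 ≡ 1 (mod 4), so (13/5141) = +(5141/13).
Reduce top mod 13: now compute (6/13).
Pull out 2: since 13 ≡ 5 (mod 8), (2/13) = -1.
Reciprocity: 3 ≡ 3 and 13 ≡ 1 (mod 4), so (3/13) = +(13/3).
Reduce top mod 3: now compute (1/3).
Reached (1/3) = 1. Collecting the sign flips along the way, the symbol is +1.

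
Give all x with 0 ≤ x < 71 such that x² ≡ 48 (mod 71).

Since 71 ≡ 3 (mod 4), a square root of 48 is 48^((71+1)/4) = 48^18 mod 71.
Repeated squaring: 48^2≡32, 48^4≡30, 48^8≡48, 48^16≡32 (mod 71).
48^18 = 48^(16+2) ≡ 30 (mod 71).
Check: 30² = 900 ≡ 48 (mod 71). The two roots are 30 and 41.

30, 41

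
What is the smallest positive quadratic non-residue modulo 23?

(2/23) = +1, so 2 is a residue.
(3/23) = +1, so 3 is a residue.
(4/23) = +1, so 4 is a residue.
(5/23) = −1, so 5 is the smallest positive non-residue mod 23.

5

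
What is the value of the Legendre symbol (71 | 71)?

0

First reduce: 71 ≡ 0 (mod 71).
Top reduces to 0: gcd > 1, so the symbol is 0.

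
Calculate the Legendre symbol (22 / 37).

-1

Euler's criterion: (22/37) ≡ 22^18 (mod 37).
22^2 ≡ 3 (mod 37)
22^4 ≡ 9 (mod 37)
22^8 ≡ 7 (mod 37)
22^16 ≡ 12 (mod 37)
22^18 = 22^(16+2) ≡ 36 (mod 37).
Result is 36 ≡ −1, so (22/37) = −1.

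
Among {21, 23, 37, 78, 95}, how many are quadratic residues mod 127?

2

(21/127) = +1 → QR.
(23/127) = -1 → non-residue.
(37/127) = +1 → QR.
(78/127) = -1 → non-residue.
(95/127) = -1 → non-residue.
Total quadratic residues among the 5: 2.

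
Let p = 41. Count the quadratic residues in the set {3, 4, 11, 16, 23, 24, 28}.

3

(3/41) = -1 → non-residue.
(4/41) = +1 → QR.
(11/41) = -1 → non-residue.
(16/41) = +1 → QR.
(23/41) = +1 → QR.
(24/41) = -1 → non-residue.
(28/41) = -1 → non-residue.
Total quadratic residues among the 7: 3.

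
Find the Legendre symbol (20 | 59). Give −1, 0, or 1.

1

Euler's criterion: (20/59) ≡ 20^29 (mod 59).
20^2 ≡ 46 (mod 59)
20^4 ≡ 51 (mod 59)
20^8 ≡ 5 (mod 59)
20^16 ≡ 25 (mod 59)
20^29 = 20^(16+8+4+1) ≡ 1 (mod 59).
Result is 1, so (20/59) = 1.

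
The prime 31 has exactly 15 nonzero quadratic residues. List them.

1,2,4,5,7,8,9,10,14,16,18,19,20,25,28

Square k = 1,…,15 (k and 31−k give the same square):
1²=1, 2²=4, 3²=9, 4²=16, 5²=25, 6²≡5, 7²≡18, 8²≡2, 9²≡19, 10²≡7, 11²≡28, 12²≡20, 13²≡14, 14²≡10, 15²≡8 (mod 31).
So the quadratic residues mod 31 are {1, 2, 4, 5, 7, 8, 9, 10, 14, 16, 18, 19, 20, 25, 28}.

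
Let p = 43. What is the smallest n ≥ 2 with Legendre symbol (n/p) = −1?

2

(2/43) = −1, so 2 is the smallest positive non-residue mod 43.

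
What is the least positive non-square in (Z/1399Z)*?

(2/1399) = +1, so 2 is a residue.
(3/1399) = −1, so 3 is the smallest positive non-residue mod 1399.

3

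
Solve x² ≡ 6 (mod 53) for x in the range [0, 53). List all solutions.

18, 35

53 ≡ 1 (mod 4), so we find a root by search.
Trying successive values, 18² = 324 ≡ 6 (mod 53). The other root is 53 − 18 = 35.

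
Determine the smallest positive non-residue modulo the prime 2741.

(2/2741) = −1, so 2 is the smallest positive non-residue mod 2741.

2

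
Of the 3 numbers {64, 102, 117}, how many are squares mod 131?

3

(64/131) = +1 → QR.
(102/131) = +1 → QR.
(117/131) = +1 → QR.
Total quadratic residues among the 3: 3.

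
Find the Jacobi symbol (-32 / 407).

First reduce: -32 ≡ 375 (mod 407).
Reciprocity: 375 ≡ 3 and 407 ≡ 3 (mod 4), so (375/407) = −(407/375).
Reduce top mod 375: now compute (32/375).
Pull out 2^5: since 375 ≡ 7 (mod 8), (2/375) = +1, so (2/375)^5 = +1.
Reached (1/375) = 1. Collecting the sign flips along the way, the symbol is -1.

-1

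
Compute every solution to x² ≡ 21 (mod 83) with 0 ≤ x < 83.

Since 83 ≡ 3 (mod 4), a square root of 21 is 21^((83+1)/4) = 21^21 mod 83.
Repeated squaring: 21^2≡26, 21^4≡12, 21^8≡61, 21^16≡69 (mod 83).
21^21 = 21^(16+4+1) ≡ 41 (mod 83).
Check: 41² = 1681 ≡ 21 (mod 83). The two roots are 41 and 42.

41, 42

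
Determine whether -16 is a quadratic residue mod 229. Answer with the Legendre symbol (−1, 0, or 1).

First reduce: -16 ≡ 213 (mod 229).
Reciprocity: 213 ≡ 1 and 229 ≡ 1 (mod 4), so (213/229) = +(229/213).
Reduce top mod 213: now compute (16/213).
Pull out 2^4: since 213 ≡ 5 (mod 8), (2/213) = -1, so (2/213)^4 = +1.
Reached (1/213) = 1. Collecting the sign flips along the way, the symbol is +1.

1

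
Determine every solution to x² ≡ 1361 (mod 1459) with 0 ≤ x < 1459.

Since 1459 ≡ 3 (mod 4), a square root of 1361 is 1361^((1459+1)/4) = 1361^365 mod 1459.
Repeated squaring: 1361^2≡850, 1361^4≡295, 1361^8≡944, 1361^16≡1146, 1361^32≡216, 1361^64≡1427, 1361^128≡1024, 1361^256≡1014 (mod 1459).
1361^365 = 1361^(256+64+32+8+4+1) ≡ 378 (mod 1459).
Check: 378² = 142884 ≡ 1361 (mod 1459). The two roots are 378 and 1081.

378, 1081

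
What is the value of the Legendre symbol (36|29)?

1

Euler's criterion: (36/29) ≡ 7^14 (mod 29).
7^2 ≡ 20 (mod 29)
7^4 ≡ 23 (mod 29)
7^8 ≡ 7 (mod 29)
7^14 = 7^(8+4+2) ≡ 1 (mod 29).
Result is 1, so (36/29) = 1.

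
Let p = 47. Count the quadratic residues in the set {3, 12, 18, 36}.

4

(3/47) = +1 → QR.
(12/47) = +1 → QR.
(18/47) = +1 → QR.
(36/47) = +1 → QR.
Total quadratic residues among the 4: 4.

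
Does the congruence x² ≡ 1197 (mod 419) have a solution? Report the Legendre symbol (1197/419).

Euler's criterion: (1197/419) ≡ 359^209 (mod 419).
359^2 ≡ 248 (mod 419)
359^4 ≡ 330 (mod 419)
359^8 ≡ 379 (mod 419)
359^16 ≡ 343 (mod 419)
359^32 ≡ 329 (mod 419)
359^64 ≡ 139 (mod 419)
359^128 ≡ 47 (mod 419)
359^209 = 359^(128+64+16+1) ≡ 418 (mod 419).
Result is 418 ≡ −1, so (1197/419) = −1.

-1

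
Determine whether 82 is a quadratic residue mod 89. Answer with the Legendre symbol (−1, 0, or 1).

-1

Pull out 2: since 89 ≡ 1 (mod 8), (2/89) = +1.
Reciprocity: 41 ≡ 1 and 89 ≡ 1 (mod 4), so (41/89) = +(89/41).
Reduce top mod 41: now compute (7/41).
Reciprocity: 7 ≡ 3 and 41 ≡ 1 (mod 4), so (7/41) = +(41/7).
Reduce top mod 7: now compute (6/7).
Pull out 2: since 7 ≡ 7 (mod 8), (2/7) = +1.
Reciprocity: 3 ≡ 3 and 7 ≡ 3 (mod 4), so (3/7) = −(7/3).
Reduce top mod 3: now compute (1/3).
Reached (1/3) = 1. Collecting the sign flips along the way, the symbol is -1.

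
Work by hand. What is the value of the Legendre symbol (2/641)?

Pull out 2: since 641 ≡ 1 (mod 8), (2/641) = +1.
Reached (1/641) = 1. Collecting the sign flips along the way, the symbol is +1.

1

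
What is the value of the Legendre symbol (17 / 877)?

Euler's criterion: (17/877) ≡ 17^438 (mod 877).
17^2 ≡ 289 (mod 877)
17^4 ≡ 206 (mod 877)
17^8 ≡ 340 (mod 877)
17^16 ≡ 713 (mod 877)
17^32 ≡ 586 (mod 877)
17^64 ≡ 489 (mod 877)
17^128 ≡ 577 (mod 877)
17^256 ≡ 546 (mod 877)
17^438 = 17^(256+128+32+16+4+2) ≡ 876 (mod 877).
Result is 876 ≡ −1, so (17/877) = −1.

-1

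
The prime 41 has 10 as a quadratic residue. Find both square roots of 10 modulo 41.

41 ≡ 1 (mod 4), so we find a root by search.
Trying successive values, 16² = 256 ≡ 10 (mod 41). The other root is 41 − 16 = 25.

16, 25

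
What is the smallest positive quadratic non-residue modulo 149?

(2/149) = −1, so 2 is the smallest positive non-residue mod 149.

2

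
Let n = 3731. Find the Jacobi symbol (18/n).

Pull out 2: since 3731 ≡ 3 (mod 8), (2/3731) = -1.
Reciprocity: 9 ≡ 1 and 3731 ≡ 3 (mod 4), so (9/3731) = +(3731/9).
Reduce top mod 9: now compute (5/9).
Reciprocity: 5 ≡ 1 and 9 ≡ 1 (mod 4), so (5/9) = +(9/5).
Reduce top mod 5: now compute (4/5).
Pull out 2^2: since 5 ≡ 5 (mod 8), (2/5) = -1, so (2/5)^2 = +1.
Reached (1/5) = 1. Collecting the sign flips along the way, the symbol is -1.

-1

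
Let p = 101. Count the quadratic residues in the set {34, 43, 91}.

1

(34/101) = -1 → non-residue.
(43/101) = +1 → QR.
(91/101) = -1 → non-residue.
Total quadratic residues among the 3: 1.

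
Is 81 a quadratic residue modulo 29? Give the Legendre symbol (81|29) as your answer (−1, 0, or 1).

1

Euler's criterion: (81/29) ≡ 23^14 (mod 29).
23^2 ≡ 7 (mod 29)
23^4 ≡ 20 (mod 29)
23^8 ≡ 23 (mod 29)
23^14 = 23^(8+4+2) ≡ 1 (mod 29).
Result is 1, so (81/29) = 1.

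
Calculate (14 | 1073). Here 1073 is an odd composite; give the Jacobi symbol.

Pull out 2: since 1073 ≡ 1 (mod 8), (2/1073) = +1.
Reciprocity: 7 ≡ 3 and 1073 ≡ 1 (mod 4), so (7/1073) = +(1073/7).
Reduce top mod 7: now compute (2/7).
Pull out 2: since 7 ≡ 7 (mod 8), (2/7) = +1.
Reached (1/7) = 1. Collecting the sign flips along the way, the symbol is +1.

1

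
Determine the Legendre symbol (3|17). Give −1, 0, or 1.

Reciprocity: 3 ≡ 3 and 17 ≡ 1 (mod 4), so (3/17) = +(17/3).
Reduce top mod 3: now compute (2/3).
Pull out 2: since 3 ≡ 3 (mod 8), (2/3) = -1.
Reached (1/3) = 1. Collecting the sign flips along the way, the symbol is -1.

-1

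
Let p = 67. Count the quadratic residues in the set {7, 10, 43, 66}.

(7/67) = -1 → non-residue.
(10/67) = +1 → QR.
(43/67) = -1 → non-residue.
(66/67) = -1 → non-residue.
Total quadratic residues among the 4: 1.

1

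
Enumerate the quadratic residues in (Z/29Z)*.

1, 4, 5, 6, 7, 9, 13, 16, 20, 22, 23, 24, 25, 28

Square k = 1,…,14 (k and 29−k give the same square):
1²=1, 2²=4, 3²=9, 4²=16, 5²=25, 6²≡7, 7²≡20, 8²≡6, 9²≡23, 10²≡13, 11²≡5, 12²≡28, 13²≡24, 14²≡22 (mod 29).
So the quadratic residues mod 29 are {1, 4, 5, 6, 7, 9, 13, 16, 20, 22, 23, 24, 25, 28}.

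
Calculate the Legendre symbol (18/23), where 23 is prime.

1

Euler's criterion: (18/23) ≡ 18^11 (mod 23).
18^2 ≡ 2 (mod 23)
18^4 ≡ 4 (mod 23)
18^8 ≡ 16 (mod 23)
18^11 = 18^(8+2+1) ≡ 1 (mod 23).
Result is 1, so (18/23) = 1.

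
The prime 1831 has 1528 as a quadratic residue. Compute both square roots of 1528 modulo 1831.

556, 1275

Since 1831 ≡ 3 (mod 4), a square root of 1528 is 1528^((1831+1)/4) = 1528^458 mod 1831.
Repeated squaring: 1528^2≡259, 1528^4≡1165, 1528^8≡454, 1528^16≡1044, 1528^32≡491, 1528^64≡1220, 1528^128≡1628, 1528^256≡927 (mod 1831).
1528^458 = 1528^(256+128+64+8+2) ≡ 1275 (mod 1831).
Check: 1275² = 1625625 ≡ 1528 (mod 1831). The two roots are 556 and 1275.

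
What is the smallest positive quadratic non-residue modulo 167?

(2/167) = +1, so 2 is a residue.
(3/167) = +1, so 3 is a residue.
(4/167) = +1, so 4 is a residue.
(5/167) = −1, so 5 is the smallest positive non-residue mod 167.

5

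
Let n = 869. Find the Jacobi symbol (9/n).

1

Reciprocity: 9 ≡ 1 and 869 ≡ 1 (mod 4), so (9/869) = +(869/9).
Reduce top mod 9: now compute (5/9).
Reciprocity: 5 ≡ 1 and 9 ≡ 1 (mod 4), so (5/9) = +(9/5).
Reduce top mod 5: now compute (4/5).
Pull out 2^2: since 5 ≡ 5 (mod 8), (2/5) = -1, so (2/5)^2 = +1.
Reached (1/5) = 1. Collecting the sign flips along the way, the symbol is +1.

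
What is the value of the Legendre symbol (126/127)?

Pull out 2: since 127 ≡ 7 (mod 8), (2/127) = +1.
Reciprocity: 63 ≡ 3 and 127 ≡ 3 (mod 4), so (63/127) = −(127/63).
Reduce top mod 63: now compute (1/63).
Reached (1/63) = 1. Collecting the sign flips along the way, the symbol is -1.

-1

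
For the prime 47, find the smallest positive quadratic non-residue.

5

(2/47) = +1, so 2 is a residue.
(3/47) = +1, so 3 is a residue.
(4/47) = +1, so 4 is a residue.
(5/47) = −1, so 5 is the smallest positive non-residue mod 47.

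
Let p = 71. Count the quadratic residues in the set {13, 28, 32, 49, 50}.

(13/71) = -1 → non-residue.
(28/71) = -1 → non-residue.
(32/71) = +1 → QR.
(49/71) = +1 → QR.
(50/71) = +1 → QR.
Total quadratic residues among the 5: 3.

3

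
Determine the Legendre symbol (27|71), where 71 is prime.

1

Euler's criterion: (27/71) ≡ 27^35 (mod 71).
27^2 ≡ 19 (mod 71)
27^4 ≡ 6 (mod 71)
27^8 ≡ 36 (mod 71)
27^16 ≡ 18 (mod 71)
27^32 ≡ 40 (mod 71)
27^35 = 27^(32+2+1) ≡ 1 (mod 71).
Result is 1, so (27/71) = 1.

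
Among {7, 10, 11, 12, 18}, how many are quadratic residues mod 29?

1

(7/29) = +1 → QR.
(10/29) = -1 → non-residue.
(11/29) = -1 → non-residue.
(12/29) = -1 → non-residue.
(18/29) = -1 → non-residue.
Total quadratic residues among the 5: 1.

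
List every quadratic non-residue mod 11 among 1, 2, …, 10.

2, 6, 7, 8, 10

Square k = 1,…,5 (k and 11−k give the same square):
1²=1, 2²=4, 3²=9, 4²≡5, 5²≡3 (mod 11).
The residues are {1, 3, 4, 5, 9}; the non-residues are the remaining 5 nonzero classes.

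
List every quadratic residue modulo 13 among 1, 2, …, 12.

Square k = 1,…,6 (k and 13−k give the same square):
1²=1, 2²=4, 3²=9, 4²≡3, 5²≡12, 6²≡10 (mod 13).
So the quadratic residues mod 13 are {1, 3, 4, 9, 10, 12}.

1,3,4,9,10,12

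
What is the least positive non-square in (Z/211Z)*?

(2/211) = −1, so 2 is the smallest positive non-residue mod 211.

2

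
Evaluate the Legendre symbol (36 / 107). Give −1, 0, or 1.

1

Pull out 2^2: since 107 ≡ 3 (mod 8), (2/107) = -1, so (2/107)^2 = +1.
Reciprocity: 9 ≡ 1 and 107 ≡ 3 (mod 4), so (9/107) = +(107/9).
Reduce top mod 9: now compute (8/9).
Pull out 2^3: since 9 ≡ 1 (mod 8), (2/9) = +1, so (2/9)^3 = +1.
Reached (1/9) = 1. Collecting the sign flips along the way, the symbol is +1.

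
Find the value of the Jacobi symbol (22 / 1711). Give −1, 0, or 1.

Pull out 2: since 1711 ≡ 7 (mod 8), (2/1711) = +1.
Reciprocity: 11 ≡ 3 and 1711 ≡ 3 (mod 4), so (11/1711) = −(1711/11).
Reduce top mod 11: now compute (6/11).
Pull out 2: since 11 ≡ 3 (mod 8), (2/11) = -1.
Reciprocity: 3 ≡ 3 and 11 ≡ 3 (mod 4), so (3/11) = −(11/3).
Reduce top mod 3: now compute (2/3).
Pull out 2: since 3 ≡ 3 (mod 8), (2/3) = -1.
Reached (1/3) = 1. Collecting the sign flips along the way, the symbol is +1.

1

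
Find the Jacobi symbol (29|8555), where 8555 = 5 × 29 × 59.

Reciprocity: 29 ≡ 1 and 8555 ≡ 3 (mod 4), so (29/8555) = +(8555/29).
Reduce top mod 29: now compute (0/29).
Top reduces to 0: gcd > 1, so the symbol is 0.

0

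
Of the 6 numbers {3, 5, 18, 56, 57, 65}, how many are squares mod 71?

4

(3/71) = +1 → QR.
(5/71) = +1 → QR.
(18/71) = +1 → QR.
(56/71) = -1 → non-residue.
(57/71) = +1 → QR.
(65/71) = -1 → non-residue.
Total quadratic residues among the 6: 4.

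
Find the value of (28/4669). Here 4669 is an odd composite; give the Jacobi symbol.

Pull out 2^2: since 4669 ≡ 5 (mod 8), (2/4669) = -1, so (2/4669)^2 = +1.
Reciprocity: 7 ≡ 3 and 4669 ≡ 1 (mod 4), so (7/4669) = +(4669/7).
Reduce top mod 7: now compute (0/7).
Top reduces to 0: gcd > 1, so the symbol is 0.

0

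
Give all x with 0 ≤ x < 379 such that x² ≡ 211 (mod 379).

Since 379 ≡ 3 (mod 4), a square root of 211 is 211^((379+1)/4) = 211^95 mod 379.
Repeated squaring: 211^2≡178, 211^4≡227, 211^8≡364, 211^16≡225, 211^32≡218, 211^64≡149 (mod 379).
211^95 = 211^(64+16+8+4+2+1) ≡ 127 (mod 379).
Check: 127² = 16129 ≡ 211 (mod 379). The two roots are 127 and 252.

127, 252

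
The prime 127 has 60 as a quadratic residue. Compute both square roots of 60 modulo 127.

21, 106

Since 127 ≡ 3 (mod 4), a square root of 60 is 60^((127+1)/4) = 60^32 mod 127.
Repeated squaring: 60^2≡44, 60^4≡31, 60^8≡72, 60^16≡104, 60^32≡21 (mod 127).
60^32 = 60^(32) ≡ 21 (mod 127).
Check: 21² = 441 ≡ 60 (mod 127). The two roots are 21 and 106.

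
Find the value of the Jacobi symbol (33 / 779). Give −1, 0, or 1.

-1

Reciprocity: 33 ≡ 1 and 779 ≡ 3 (mod 4), so (33/779) = +(779/33).
Reduce top mod 33: now compute (20/33).
Pull out 2^2: since 33 ≡ 1 (mod 8), (2/33) = +1, so (2/33)^2 = +1.
Reciprocity: 5 ≡ 1 and 33 ≡ 1 (mod 4), so (5/33) = +(33/5).
Reduce top mod 5: now compute (3/5).
Reciprocity: 3 ≡ 3 and 5 ≡ 1 (mod 4), so (3/5) = +(5/3).
Reduce top mod 3: now compute (2/3).
Pull out 2: since 3 ≡ 3 (mod 8), (2/3) = -1.
Reached (1/3) = 1. Collecting the sign flips along the way, the symbol is -1.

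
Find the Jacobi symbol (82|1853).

-1

Pull out 2: since 1853 ≡ 5 (mod 8), (2/1853) = -1.
Reciprocity: 41 ≡ 1 and 1853 ≡ 1 (mod 4), so (41/1853) = +(1853/41).
Reduce top mod 41: now compute (8/41).
Pull out 2^3: since 41 ≡ 1 (mod 8), (2/41) = +1, so (2/41)^3 = +1.
Reached (1/41) = 1. Collecting the sign flips along the way, the symbol is -1.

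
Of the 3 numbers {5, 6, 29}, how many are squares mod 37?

(5/37) = -1 → non-residue.
(6/37) = -1 → non-residue.
(29/37) = -1 → non-residue.
Total quadratic residues among the 3: 0.

0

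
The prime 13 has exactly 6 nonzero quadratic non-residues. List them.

Square k = 1,…,6 (k and 13−k give the same square):
1²=1, 2²=4, 3²=9, 4²≡3, 5²≡12, 6²≡10 (mod 13).
The residues are {1, 3, 4, 9, 10, 12}; the non-residues are the remaining 6 nonzero classes.

2,5,6,7,8,11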